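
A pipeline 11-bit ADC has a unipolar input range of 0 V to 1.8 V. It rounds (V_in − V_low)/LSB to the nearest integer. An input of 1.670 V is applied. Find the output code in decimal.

code 1900

With 2048 levels over 1.8 V, one step is 0.879 mV.
(V_in − V_low)/LSB = (1.670 − 0) / 0.000878906 = 1900.089.
Round → code 1900.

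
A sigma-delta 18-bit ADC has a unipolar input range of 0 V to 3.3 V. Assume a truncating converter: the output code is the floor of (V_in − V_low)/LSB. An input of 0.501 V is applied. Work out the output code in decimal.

With 262144 levels over 3.3 V, one step is 12.59 µV.
Input sits at 39798.225 steps above V_low.
⌊·⌋(39798.225) = 39798.

code 39798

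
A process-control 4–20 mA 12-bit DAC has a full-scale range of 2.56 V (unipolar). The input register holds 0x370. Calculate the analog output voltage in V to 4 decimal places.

LSB = 2.56 V / 2^12 = 0.625 mV.
Code 0x370 = 880 decimal.
V_out = 0 + 880 × 0.000625 V = 0.55 V.

0.5500 V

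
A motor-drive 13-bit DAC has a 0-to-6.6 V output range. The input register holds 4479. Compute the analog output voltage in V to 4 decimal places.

3.6086 V

LSB = 6.6 V / 2^13 = 0.806 mV.
V_out = 0 + 4479 × 0.000805664 V = 3.60857 V.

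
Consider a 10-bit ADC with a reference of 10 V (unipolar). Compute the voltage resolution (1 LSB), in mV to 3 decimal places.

9.766 mV

Full-scale span = 10 V.
LSB = 10 / 2^10 = 10 / 1024 = 0.00976562 V = 9.766 mV.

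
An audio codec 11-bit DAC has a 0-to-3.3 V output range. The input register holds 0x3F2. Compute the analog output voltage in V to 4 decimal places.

1.6274 V

LSB = 3.3 V / 2^11 = 1.611 mV.
Code 0x3F2 = 1010 decimal.
V_out = 0 + 1010 × 0.00161133 V = 1.62744 V.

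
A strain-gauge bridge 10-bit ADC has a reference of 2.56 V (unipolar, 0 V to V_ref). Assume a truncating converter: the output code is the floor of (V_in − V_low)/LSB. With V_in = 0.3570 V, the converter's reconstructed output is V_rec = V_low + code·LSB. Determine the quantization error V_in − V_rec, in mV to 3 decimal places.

Step size: 2.56 V ÷ 2^10 = 2.500 mV.
Scaled input = 142.8000 LSBs, so code = 142.
Code 142 maps back to 0 + 142×0.0025 V = 0.355 V.
V_in − V_rec = 0.002 V = 2.000 mV.

2.000 mV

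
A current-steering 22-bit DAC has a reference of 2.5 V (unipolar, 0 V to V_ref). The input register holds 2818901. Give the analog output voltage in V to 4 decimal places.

1.6802 V

LSB = 2.5 V / 2^22 = 0.60 µV.
V_out = 0 + 2818901 × 5.96046e-07 V = 1.6802 V.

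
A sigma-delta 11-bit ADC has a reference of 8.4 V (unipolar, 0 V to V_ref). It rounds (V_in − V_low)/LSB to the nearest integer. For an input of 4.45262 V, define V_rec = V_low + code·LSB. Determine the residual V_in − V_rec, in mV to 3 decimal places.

Step size: 8.4 V ÷ 2^11 = 4.102 mV.
Scaled input = 1085.5912 LSBs, so code = 1086.
Code 1086 maps back to 0 + 1086×0.00410156 V = 4.4542969 V.
Error = 4.45262 − 4.4542969 = -0.00167687 V = -1.677 mV.

-1.677 mV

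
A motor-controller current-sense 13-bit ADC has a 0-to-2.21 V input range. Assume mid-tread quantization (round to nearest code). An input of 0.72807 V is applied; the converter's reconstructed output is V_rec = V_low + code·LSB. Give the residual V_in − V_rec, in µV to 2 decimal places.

Step size: 2.21 V ÷ 2^13 = 269.78 µV.
(0.72807 − 0)/0.000269775 = 2698.8007; round gives code 2699.
Code 2699 maps back to 0 + 2699×0.000269775 V = 0.72812378 V.
Difference: -5.37793e-05 V → -53.78 µV.

-53.78 µV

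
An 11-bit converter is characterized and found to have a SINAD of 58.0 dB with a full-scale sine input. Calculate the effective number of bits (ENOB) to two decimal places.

ENOB = (SINAD − 1.76) / 6.02 = (58.0 − 1.76)/6.02 = 9.342.

9.34 bits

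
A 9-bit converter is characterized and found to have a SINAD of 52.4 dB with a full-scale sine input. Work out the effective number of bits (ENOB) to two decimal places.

8.41 bits

ENOB = (SINAD − 1.76) / 6.02 = (52.4 − 1.76)/6.02 = 8.412.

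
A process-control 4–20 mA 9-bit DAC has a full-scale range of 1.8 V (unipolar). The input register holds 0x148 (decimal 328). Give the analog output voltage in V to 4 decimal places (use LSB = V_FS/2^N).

1.1531 V

LSB = 1.8 V / 2^9 = 3.516 mV.
Code 0x148 = 328 decimal.
V_out = 0 + 328 × 0.00351563 V = 1.15312 V.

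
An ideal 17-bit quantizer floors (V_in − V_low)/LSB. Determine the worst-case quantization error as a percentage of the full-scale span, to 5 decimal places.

Truncating → worst-case error = 1 LSB = V_FS/2^17, so 100/131072 = 0.000762939 % of full scale.

0.00076 %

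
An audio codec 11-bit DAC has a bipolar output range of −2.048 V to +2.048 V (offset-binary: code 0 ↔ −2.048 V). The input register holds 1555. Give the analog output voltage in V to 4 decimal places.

LSB = 4.096 V / 2^11 = 2.000 mV.
V_out = (−2.048) + 1555 × 0.002 V = 1.062 V.

1.0620 V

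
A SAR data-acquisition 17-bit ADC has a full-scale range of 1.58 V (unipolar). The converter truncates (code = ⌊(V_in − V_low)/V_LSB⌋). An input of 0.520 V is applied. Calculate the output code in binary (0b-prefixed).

code 0b1010100010000001 (decimal 43137)

LSB = 1.58 V / 131072 = 12.05 µV.
(0.520 − 0) / 1.20544e-05 = 43137.620 LSBs.
So the output code is 43137.
In binary (0b-prefixed): 0b1010100010000001.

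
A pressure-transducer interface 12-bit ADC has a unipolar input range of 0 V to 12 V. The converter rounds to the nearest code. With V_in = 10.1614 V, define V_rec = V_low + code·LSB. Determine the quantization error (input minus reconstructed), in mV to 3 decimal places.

One LSB is 12 V / 4096 = 2.930 mV.
(V_in − V_low)/LSB = (10.1614 − 0)/0.00292969 = 3468.4245 → code 3468 (round).
Reconstructed: 10.160156 V.
Error = 10.1614 − 10.160156 = 0.00124375 V = 1.244 mV.

1.244 mV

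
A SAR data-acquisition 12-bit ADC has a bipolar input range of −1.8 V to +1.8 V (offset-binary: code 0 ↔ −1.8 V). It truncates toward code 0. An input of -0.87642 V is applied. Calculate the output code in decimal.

With 4096 levels over 3.6 V, one step is 0.879 mV.
(-0.87642 − (−1.8)) / 0.000878906 = 1050.829 LSBs.
⌊·⌋(1050.829) = 1050.

code 1050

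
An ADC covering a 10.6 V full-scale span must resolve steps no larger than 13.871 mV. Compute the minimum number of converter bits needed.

10 bits

Number of steps required ≥ 10.6 V / 13.871 mV = 764.18.
Need 2^N ≥ 764.18; 2^9 = 512, 2^10 = 1024.
Minimum N = 10.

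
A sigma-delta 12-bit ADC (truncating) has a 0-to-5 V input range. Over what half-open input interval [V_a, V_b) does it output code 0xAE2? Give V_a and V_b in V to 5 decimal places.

LSB = 5/2^12 = 1.221 mV.
Code 0xAE2 = 2786 decimal.
V_a = V_low + 2786·LSB = 3.40088 V; V_b = V_low + 2787·LSB = 3.4021 V.

[3.40088 V, 3.40210 V)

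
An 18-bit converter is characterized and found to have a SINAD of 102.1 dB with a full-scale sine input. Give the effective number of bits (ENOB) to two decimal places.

ENOB = (SINAD − 1.76) / 6.02 = (102.1 − 1.76)/6.02 = 16.668.

16.67 bits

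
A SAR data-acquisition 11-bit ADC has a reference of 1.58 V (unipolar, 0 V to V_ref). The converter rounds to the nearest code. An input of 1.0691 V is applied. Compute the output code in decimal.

code 1386

With 2048 levels over 1.58 V, one step is 0.771 mV.
(V_in − V_low)/LSB = (1.0691 − 0) / 0.000771484 = 1385.770.
Round → code 1386.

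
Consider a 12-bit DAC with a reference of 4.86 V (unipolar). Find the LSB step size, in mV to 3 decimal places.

1.187 mV

Full-scale span = 4.86 V.
LSB = 4.86 / 2^12 = 4.86 / 4096 = 0.00118652 V = 1.187 mV.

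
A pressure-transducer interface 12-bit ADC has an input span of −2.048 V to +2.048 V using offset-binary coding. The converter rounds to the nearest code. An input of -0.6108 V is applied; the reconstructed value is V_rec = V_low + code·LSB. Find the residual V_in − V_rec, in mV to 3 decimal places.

0.200 mV

LSB = 4.096/2^12 = 1.000 mV.
(V_in − V_low)/LSB = (-0.6108 − (−2.048))/0.001 = 1437.2000 → code 1437 (round).
V_rec = (−2.048) + 1437·0.001 = -0.611 V.
V_in − V_rec = 0.0002 V = 0.200 mV.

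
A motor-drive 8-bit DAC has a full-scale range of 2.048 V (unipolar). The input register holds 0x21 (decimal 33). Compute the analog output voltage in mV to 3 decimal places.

264.000 mV

LSB = 2.048 V / 2^8 = 8.000 mV.
Code 0x21 = 33 decimal.
V_out = 0 + 33 × 0.008 V = 0.264 V.
= 264.000 mV.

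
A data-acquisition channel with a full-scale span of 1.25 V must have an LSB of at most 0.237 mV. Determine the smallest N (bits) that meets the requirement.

13 bits

Number of steps required ≥ 1.25 V / 0.237 mV = 5274.26.
Need 2^N ≥ 5274.26; 2^12 = 4096, 2^13 = 8192.
Minimum N = 13.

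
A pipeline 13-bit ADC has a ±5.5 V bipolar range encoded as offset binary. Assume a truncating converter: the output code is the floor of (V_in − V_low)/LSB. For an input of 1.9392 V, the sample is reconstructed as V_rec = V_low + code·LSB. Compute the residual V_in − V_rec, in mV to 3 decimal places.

Step size: 11 V ÷ 2^13 = 1.343 mV.
(1.9392 − (−5.5))/0.00134277 = 5540.1751; ⌊·⌋ gives code 5540.
Code 5540 maps back to (−5.5) + 5540×0.00134277 V = 1.9389648 V.
V_in − V_rec = 0.000235156 V = 0.235 mV.

0.235 mV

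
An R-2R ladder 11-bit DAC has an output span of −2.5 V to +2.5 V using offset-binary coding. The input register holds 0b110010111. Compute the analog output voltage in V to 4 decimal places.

LSB = 5 V / 2^11 = 2.441 mV.
Code 0b110010111 = 407 decimal.
V_out = (−2.5) + 407 × 0.00244141 V = -1.50635 V.

-1.5063 V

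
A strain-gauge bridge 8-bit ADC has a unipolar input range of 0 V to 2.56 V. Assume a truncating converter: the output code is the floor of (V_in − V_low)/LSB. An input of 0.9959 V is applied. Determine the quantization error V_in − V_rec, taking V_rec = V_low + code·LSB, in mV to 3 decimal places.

5.900 mV

Step size: 2.56 V ÷ 2^8 = 10.000 mV.
(V_in − V_low)/LSB = (0.9959 − 0)/0.01 = 99.5900 → code 99 (floor).
V_rec = 0 + 99·0.01 = 0.99 V.
V_in − V_rec = 0.0059 V = 5.900 mV.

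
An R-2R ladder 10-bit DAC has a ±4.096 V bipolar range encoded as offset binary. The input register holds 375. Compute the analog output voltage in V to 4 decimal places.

-1.0960 V

LSB = 8.192 V / 2^10 = 8.000 mV.
V_out = (−4.096) + 375 × 0.008 V = -1.096 V.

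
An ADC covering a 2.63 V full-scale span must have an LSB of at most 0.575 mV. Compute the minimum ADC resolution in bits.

Number of steps required ≥ 2.63 V / 0.575 mV = 4573.91.
Need 2^N ≥ 4573.91; 2^12 = 4096, 2^13 = 8192.
Minimum N = 13.

13 bits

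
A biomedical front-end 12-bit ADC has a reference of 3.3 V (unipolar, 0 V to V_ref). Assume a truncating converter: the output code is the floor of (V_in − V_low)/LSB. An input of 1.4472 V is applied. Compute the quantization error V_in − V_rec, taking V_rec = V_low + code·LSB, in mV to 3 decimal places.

0.227 mV

One LSB is 3.3 V / 4096 = 0.806 mV.
(V_in − V_low)/LSB = (1.4472 − 0)/0.000805664 = 1796.2822 → code 1796 (floor).
V_rec = 0 + 1796·0.000805664 = 1.4469727 V.
Difference: 0.000227344 V → 0.227 mV.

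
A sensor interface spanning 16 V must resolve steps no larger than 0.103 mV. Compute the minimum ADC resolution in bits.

Number of steps required ≥ 16 V / 0.103 mV = 155339.81.
Need 2^N ≥ 155339.81; 2^17 = 131072, 2^18 = 262144.
Minimum N = 18.

18 bits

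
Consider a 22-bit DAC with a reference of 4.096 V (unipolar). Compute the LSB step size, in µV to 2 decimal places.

0.98 µV

Full-scale span = 4.096 V.
LSB = 4.096 / 2^22 = 4.096 / 4194304 = 9.76563e-07 V = 0.98 µV.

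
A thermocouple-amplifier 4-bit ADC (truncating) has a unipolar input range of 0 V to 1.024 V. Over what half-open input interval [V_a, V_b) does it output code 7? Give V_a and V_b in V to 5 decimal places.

[0.44800 V, 0.51200 V)

LSB = 1.024/2^4 = 64.000 mV.
V_a = V_low + 7·LSB = 0.448 V; V_b = V_low + 8·LSB = 0.512 V.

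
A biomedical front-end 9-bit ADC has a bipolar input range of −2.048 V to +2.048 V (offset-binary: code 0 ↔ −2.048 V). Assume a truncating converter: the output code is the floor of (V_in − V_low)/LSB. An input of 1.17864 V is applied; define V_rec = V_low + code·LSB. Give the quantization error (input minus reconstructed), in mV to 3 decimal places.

2.640 mV

One LSB is 4.096 V / 512 = 8.000 mV.
(1.17864 − (−2.048))/0.008 = 403.3300; ⌊·⌋ gives code 403.
Reconstructed: 1.176 V.
Error = 1.17864 − 1.176 = 0.00264 V = 2.640 mV.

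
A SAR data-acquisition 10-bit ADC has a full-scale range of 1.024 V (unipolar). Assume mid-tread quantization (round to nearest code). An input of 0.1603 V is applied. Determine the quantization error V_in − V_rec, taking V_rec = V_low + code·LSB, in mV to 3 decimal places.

0.300 mV

Step size: 1.024 V ÷ 2^10 = 1.000 mV.
(V_in − V_low)/LSB = (0.1603 − 0)/0.001 = 160.3000 → code 160 (round).
Code 160 maps back to 0 + 160×0.001 V = 0.16 V.
Error = 0.1603 − 0.16 = 0.0003 V = 0.300 mV.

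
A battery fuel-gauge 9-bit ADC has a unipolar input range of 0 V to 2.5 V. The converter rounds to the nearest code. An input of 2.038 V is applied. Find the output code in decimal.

code 417

With 512 levels over 2.5 V, one step is 4.883 mV.
(2.038 − 0) / 0.00488281 = 417.382 LSBs.
So the output code is 417.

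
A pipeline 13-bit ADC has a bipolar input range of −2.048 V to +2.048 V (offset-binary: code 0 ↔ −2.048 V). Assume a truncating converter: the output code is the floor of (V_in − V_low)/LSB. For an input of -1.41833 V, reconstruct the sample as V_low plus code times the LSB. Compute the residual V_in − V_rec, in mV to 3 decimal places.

Step size: 4.096 V ÷ 2^13 = 0.500 mV.
Scaled input = 1259.3400 LSBs, so code = 1259.
Reconstructed: -1.4185 V.
Error = -1.41833 − (−1.4185) = 0.00017 V = 0.170 mV.

0.170 mV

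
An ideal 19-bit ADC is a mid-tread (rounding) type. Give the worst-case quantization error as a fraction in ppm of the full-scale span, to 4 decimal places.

Rounding → worst-case error = ½ LSB = V_FS/2^20, so 1e+06/1048576 = 0.953674 ppm of full scale.

0.9537 ppm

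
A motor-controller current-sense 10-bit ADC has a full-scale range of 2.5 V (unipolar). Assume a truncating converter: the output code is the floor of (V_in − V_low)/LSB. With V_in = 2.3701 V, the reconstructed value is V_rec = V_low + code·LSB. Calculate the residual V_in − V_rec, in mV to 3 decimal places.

One LSB is 2.5 V / 1024 = 2.441 mV.
(2.3701 − 0)/0.00244141 = 970.7930; ⌊·⌋ gives code 970.
V_rec = 0 + 970·0.00244141 = 2.3681641 V.
V_in − V_rec = 0.00193594 V = 1.936 mV.

1.936 mV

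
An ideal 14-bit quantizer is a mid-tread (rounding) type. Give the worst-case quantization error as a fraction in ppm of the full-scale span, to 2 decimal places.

Rounding → worst-case error = ½ LSB = V_FS/2^15, so 1e+06/32768 = 30.5176 ppm of full scale.

30.52 ppm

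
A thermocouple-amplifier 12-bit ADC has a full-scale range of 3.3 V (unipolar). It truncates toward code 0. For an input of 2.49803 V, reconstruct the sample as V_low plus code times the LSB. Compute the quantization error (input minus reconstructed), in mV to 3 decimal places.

0.471 mV

LSB = 3.3/2^12 = 0.806 mV.
(V_in − V_low)/LSB = (2.49803 − 0)/0.000805664 = 3100.5851 → code 3100 (floor).
Reconstructed: 2.4975586 V.
Difference: 0.000471406 V → 0.471 mV.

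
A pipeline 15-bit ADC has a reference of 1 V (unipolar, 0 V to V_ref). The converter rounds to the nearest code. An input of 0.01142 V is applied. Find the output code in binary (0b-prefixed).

With 32768 levels over 1 V, one step is 30.52 µV.
Input sits at 374.211 steps above V_low.
Round → code 374.
In binary (0b-prefixed): 0b101110110.

code 0b101110110 (decimal 374)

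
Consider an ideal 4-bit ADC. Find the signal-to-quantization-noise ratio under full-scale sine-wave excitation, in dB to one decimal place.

25.8 dB

SNR ≈ 6.02·N + 1.76 dB = 6.02·4 + 1.76 = 25.84 dB.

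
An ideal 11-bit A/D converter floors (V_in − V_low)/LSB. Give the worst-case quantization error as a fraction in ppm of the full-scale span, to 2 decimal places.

Truncating → worst-case error = 1 LSB = V_FS/2^11, so 1e+06/2048 = 488.281 ppm of full scale.

488.28 ppm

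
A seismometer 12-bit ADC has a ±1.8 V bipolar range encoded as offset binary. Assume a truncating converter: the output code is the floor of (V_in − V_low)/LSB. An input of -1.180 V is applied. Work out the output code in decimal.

LSB = 3.6 V / 4096 = 0.879 mV.
(V_in − V_low)/LSB = (-1.180 − (−1.8)) / 0.000878906 = 705.422.
Floor → code 705.

code 705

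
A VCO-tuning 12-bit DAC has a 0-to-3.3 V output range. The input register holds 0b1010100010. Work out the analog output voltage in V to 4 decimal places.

LSB = 3.3 V / 2^12 = 0.806 mV.
Code 0b1010100010 = 674 decimal.
V_out = 0 + 674 × 0.000805664 V = 0.543018 V.

0.5430 V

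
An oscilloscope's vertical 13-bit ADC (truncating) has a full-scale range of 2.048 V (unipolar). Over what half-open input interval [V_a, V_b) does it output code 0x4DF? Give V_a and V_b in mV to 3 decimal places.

LSB = 2.048/2^13 = 250.00 µV.
Code 0x4DF = 1247 decimal.
V_a = V_low + 1247·LSB = 0.31175 V; V_b = V_low + 1248·LSB = 0.312 V.

[311.750 mV, 312.000 mV)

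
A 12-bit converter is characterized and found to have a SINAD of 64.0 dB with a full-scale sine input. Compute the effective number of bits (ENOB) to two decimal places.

10.34 bits

ENOB = (SINAD − 1.76) / 6.02 = (64.0 − 1.76)/6.02 = 10.339.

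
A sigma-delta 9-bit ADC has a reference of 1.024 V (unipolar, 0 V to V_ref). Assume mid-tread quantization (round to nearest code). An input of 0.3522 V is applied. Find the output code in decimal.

LSB = 1.024 V / 512 = 2.000 mV.
(0.3522 − 0) / 0.002 = 176.100 LSBs.
round(176.100) = 176.

code 176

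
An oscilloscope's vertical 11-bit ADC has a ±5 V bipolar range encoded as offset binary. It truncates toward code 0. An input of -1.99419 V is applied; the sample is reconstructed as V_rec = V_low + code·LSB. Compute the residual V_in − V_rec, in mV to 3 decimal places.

2.880 mV

LSB = 10/2^11 = 4.883 mV.
Scaled input = 615.5899 LSBs, so code = 615.
Reconstructed: -1.9970703 V.
V_in − V_rec = 0.00288031 V = 2.880 mV.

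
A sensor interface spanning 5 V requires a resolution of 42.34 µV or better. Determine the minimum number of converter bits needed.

Number of steps required ≥ 5 V / 42.34 µV = 118091.64.
Need 2^N ≥ 118091.64; 2^16 = 65536, 2^17 = 131072.
Minimum N = 17.

17 bits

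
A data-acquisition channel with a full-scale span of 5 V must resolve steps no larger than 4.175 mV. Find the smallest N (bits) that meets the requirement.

Number of steps required ≥ 5 V / 4.175 mV = 1197.60.
Need 2^N ≥ 1197.60; 2^10 = 1024, 2^11 = 2048.
Minimum N = 11.

11 bits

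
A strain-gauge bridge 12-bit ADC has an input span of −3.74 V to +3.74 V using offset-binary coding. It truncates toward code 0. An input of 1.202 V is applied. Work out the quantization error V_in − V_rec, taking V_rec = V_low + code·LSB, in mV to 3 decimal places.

0.379 mV

Step size: 7.48 V ÷ 2^12 = 1.826 mV.
(1.202 − (−3.74))/0.00182617 = 2706.2075; ⌊·⌋ gives code 2706.
Code 2706 maps back to (−3.74) + 2706×0.00182617 V = 1.2016211 V.
Error = 1.202 − 1.2016211 = 0.000378906 V = 0.379 mV.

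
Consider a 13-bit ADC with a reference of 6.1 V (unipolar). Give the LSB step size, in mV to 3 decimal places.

0.745 mV

Full-scale span = 6.1 V.
LSB = 6.1 / 2^13 = 6.1 / 8192 = 0.000744629 V = 0.745 mV.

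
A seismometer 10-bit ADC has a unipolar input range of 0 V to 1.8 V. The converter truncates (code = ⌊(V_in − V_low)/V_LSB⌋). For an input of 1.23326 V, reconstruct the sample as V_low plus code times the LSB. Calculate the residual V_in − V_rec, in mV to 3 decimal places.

LSB = 1.8/2^10 = 1.758 mV.
(V_in − V_low)/LSB = (1.23326 − 0)/0.00175781 = 701.5879 → code 701 (floor).
V_rec = 0 + 701·0.00175781 = 1.2322266 V.
V_in − V_rec = 0.00103344 V = 1.033 mV.

1.033 mV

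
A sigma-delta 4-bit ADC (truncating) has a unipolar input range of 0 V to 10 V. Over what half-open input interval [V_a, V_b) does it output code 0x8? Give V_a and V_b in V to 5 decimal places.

[5.00000 V, 5.62500 V)

LSB = 10/2^4 = 0.6250 V.
Code 0x8 = 8 decimal.
V_a = V_low + 8·LSB = 5 V; V_b = V_low + 9·LSB = 5.625 V.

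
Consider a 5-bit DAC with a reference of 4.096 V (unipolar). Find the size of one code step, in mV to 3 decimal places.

Full-scale span = 4.096 V.
LSB = 4.096 / 2^5 = 4.096 / 32 = 0.128 V = 128.000 mV.

128.000 mV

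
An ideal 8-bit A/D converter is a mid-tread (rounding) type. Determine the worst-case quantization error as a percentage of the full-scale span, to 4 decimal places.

Rounding → worst-case error = ½ LSB = V_FS/2^9, so 100/512 = 0.195312 % of full scale.

0.1953 %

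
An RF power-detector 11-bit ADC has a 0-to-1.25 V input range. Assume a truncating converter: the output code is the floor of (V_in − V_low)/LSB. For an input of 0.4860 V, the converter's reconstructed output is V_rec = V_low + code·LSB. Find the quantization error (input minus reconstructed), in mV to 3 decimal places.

0.160 mV

LSB = 1.25/2^11 = 0.610 mV.
(V_in − V_low)/LSB = (0.4860 − 0)/0.000610352 = 796.2624 → code 796 (floor).
Code 796 maps back to 0 + 796×0.000610352 V = 0.48583984 V.
V_in − V_rec = 0.000160156 V = 0.160 mV.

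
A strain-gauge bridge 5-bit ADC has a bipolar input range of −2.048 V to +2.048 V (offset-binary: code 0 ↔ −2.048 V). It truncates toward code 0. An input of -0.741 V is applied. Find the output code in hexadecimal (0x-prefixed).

code 0xA (decimal 10)

With 32 levels over 4.096 V, one step is 128.000 mV.
(-0.741 − (−2.048)) / 0.128 = 10.211 LSBs.
So the output code is 10.
In hexadecimal (0x-prefixed): 0xA.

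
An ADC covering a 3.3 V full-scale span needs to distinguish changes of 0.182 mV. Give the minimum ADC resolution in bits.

Number of steps required ≥ 3.3 V / 0.182 mV = 18131.87.
Need 2^N ≥ 18131.87; 2^14 = 16384, 2^15 = 32768.
Minimum N = 15.

15 bits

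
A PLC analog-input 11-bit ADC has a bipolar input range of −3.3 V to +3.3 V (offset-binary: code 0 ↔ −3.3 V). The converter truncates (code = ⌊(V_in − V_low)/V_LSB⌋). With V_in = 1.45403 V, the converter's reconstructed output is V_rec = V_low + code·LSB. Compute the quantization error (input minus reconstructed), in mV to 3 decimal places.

One LSB is 6.6 V / 2048 = 3.223 mV.
(1.45403 − (−3.3))/0.00322266 = 1475.1899; ⌊·⌋ gives code 1475.
Code 1475 maps back to (−3.3) + 1475×0.00322266 V = 1.453418 V.
V_in − V_rec = 0.000612031 V = 0.612 mV.

0.612 mV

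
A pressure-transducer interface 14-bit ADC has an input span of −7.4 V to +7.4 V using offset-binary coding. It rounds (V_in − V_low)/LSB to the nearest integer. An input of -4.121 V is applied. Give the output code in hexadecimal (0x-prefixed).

Full-scale span = 14.8 V; LSB = 14.8/2^14 = 0.903 mV.
Input sits at 3629.942 steps above V_low.
Round → code 3630.
In hexadecimal (0x-prefixed): 0xE2E.

code 0xE2E (decimal 3630)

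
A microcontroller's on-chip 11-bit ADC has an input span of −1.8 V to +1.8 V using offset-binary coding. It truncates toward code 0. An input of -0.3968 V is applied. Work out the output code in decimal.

code 798

Full-scale span = 3.6 V; LSB = 3.6/2^11 = 1.758 mV.
(V_in − V_low)/LSB = (-0.3968 − (−1.8)) / 0.00175781 = 798.265.
⌊·⌋(798.265) = 798.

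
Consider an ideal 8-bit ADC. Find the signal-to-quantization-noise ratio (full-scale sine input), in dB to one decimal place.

49.9 dB

SNR ≈ 6.02·N + 1.76 dB = 6.02·8 + 1.76 = 49.92 dB.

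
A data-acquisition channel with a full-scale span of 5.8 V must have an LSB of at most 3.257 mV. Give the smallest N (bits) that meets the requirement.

11 bits

Number of steps required ≥ 5.8 V / 3.257 mV = 1780.78.
Need 2^N ≥ 1780.78; 2^10 = 1024, 2^11 = 2048.
Minimum N = 11.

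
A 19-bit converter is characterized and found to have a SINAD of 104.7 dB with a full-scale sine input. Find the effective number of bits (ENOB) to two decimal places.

17.10 bits

ENOB = (SINAD − 1.76) / 6.02 = (104.7 − 1.76)/6.02 = 17.100.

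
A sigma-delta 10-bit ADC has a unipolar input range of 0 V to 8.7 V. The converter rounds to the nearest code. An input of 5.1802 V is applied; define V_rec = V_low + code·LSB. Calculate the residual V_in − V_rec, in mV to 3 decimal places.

One LSB is 8.7 V / 1024 = 8.496 mV.
(5.1802 − 0)/0.00849609 = 609.7155; round gives code 610.
Code 610 maps back to 0 + 610×0.00849609 V = 5.1826172 V.
Difference: -0.00241719 V → -2.417 mV.

-2.417 mV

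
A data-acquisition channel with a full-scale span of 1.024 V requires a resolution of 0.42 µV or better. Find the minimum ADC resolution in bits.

Number of steps required ≥ 1.024 V / 0.42 µV = 2438095.24.
Need 2^N ≥ 2438095.24; 2^21 = 2097152, 2^22 = 4194304.
Minimum N = 22.

22 bits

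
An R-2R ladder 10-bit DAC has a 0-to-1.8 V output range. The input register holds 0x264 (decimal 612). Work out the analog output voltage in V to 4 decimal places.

1.0758 V

LSB = 1.8 V / 2^10 = 1.758 mV.
Code 0x264 = 612 decimal.
V_out = 0 + 612 × 0.00175781 V = 1.07578 V.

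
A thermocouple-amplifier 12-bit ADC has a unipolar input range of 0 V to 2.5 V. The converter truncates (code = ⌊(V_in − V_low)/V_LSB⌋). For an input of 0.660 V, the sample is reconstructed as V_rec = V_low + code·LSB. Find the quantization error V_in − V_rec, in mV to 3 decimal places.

Step size: 2.5 V ÷ 2^12 = 0.610 mV.
Scaled input = 1081.3440 LSBs, so code = 1081.
Reconstructed: 0.65979004 V.
Difference: 0.000209961 V → 0.210 mV.

0.210 mV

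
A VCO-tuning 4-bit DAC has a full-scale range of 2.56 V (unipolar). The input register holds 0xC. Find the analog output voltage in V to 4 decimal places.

1.9200 V

LSB = 2.56 V / 2^4 = 160.000 mV.
Code 0xC = 12 decimal.
V_out = 0 + 12 × 0.16 V = 1.92 V.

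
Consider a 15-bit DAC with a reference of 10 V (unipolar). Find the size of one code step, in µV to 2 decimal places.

Full-scale span = 10 V.
LSB = 10 / 2^15 = 10 / 32768 = 0.000305176 V = 305.18 µV.

305.18 µV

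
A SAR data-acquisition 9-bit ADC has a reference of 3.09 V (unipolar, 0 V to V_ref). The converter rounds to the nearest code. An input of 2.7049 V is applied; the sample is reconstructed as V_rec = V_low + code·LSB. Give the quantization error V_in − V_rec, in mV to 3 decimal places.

1.150 mV

LSB = 3.09/2^9 = 6.035 mV.
(2.7049 − 0)/0.00603516 = 448.1906; round gives code 448.
Reconstructed: 2.70375 V.
V_in − V_rec = 0.00115 V = 1.150 mV.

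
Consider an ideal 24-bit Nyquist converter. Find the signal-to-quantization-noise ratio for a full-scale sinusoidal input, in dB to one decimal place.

146.2 dB

SNR ≈ 6.02·N + 1.76 dB = 6.02·24 + 1.76 = 146.24 dB.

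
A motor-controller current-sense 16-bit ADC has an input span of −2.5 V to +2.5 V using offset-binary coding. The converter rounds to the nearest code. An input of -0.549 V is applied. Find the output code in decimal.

LSB = 5 V / 65536 = 76.29 µV.
Input sits at 25572.147 steps above V_low.
So the output code is 25572.

code 25572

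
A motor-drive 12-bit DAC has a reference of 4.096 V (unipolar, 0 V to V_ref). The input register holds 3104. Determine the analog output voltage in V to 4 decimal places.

LSB = 4.096 V / 2^12 = 1.000 mV.
V_out = 0 + 3104 × 0.001 V = 3.104 V.

3.1040 V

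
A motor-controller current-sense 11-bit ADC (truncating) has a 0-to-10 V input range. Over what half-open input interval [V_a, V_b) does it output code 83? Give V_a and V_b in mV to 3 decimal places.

[405.273 mV, 410.156 mV)

LSB = 10/2^11 = 4.883 mV.
V_a = V_low + 83·LSB = 0.405273 V; V_b = V_low + 84·LSB = 0.410156 V.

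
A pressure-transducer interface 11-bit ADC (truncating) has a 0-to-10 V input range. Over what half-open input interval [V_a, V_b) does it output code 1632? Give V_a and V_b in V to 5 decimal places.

[7.96875 V, 7.97363 V)

LSB = 10/2^11 = 4.883 mV.
V_a = V_low + 1632·LSB = 7.96875 V; V_b = V_low + 1633·LSB = 7.97363 V.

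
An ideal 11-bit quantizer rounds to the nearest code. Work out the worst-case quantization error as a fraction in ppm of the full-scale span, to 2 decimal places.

244.14 ppm

Rounding → worst-case error = ½ LSB = V_FS/2^12, so 1e+06/4096 = 244.141 ppm of full scale.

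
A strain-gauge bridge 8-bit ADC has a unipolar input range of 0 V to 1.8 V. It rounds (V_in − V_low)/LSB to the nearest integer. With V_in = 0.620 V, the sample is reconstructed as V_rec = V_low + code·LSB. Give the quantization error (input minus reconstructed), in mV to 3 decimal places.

One LSB is 1.8 V / 256 = 7.031 mV.
(0.620 − 0)/0.00703125 = 88.1778; round gives code 88.
Code 88 maps back to 0 + 88×0.00703125 V = 0.61875 V.
Error = 0.620 − 0.61875 = 0.00125 V = 1.250 mV.

1.250 mV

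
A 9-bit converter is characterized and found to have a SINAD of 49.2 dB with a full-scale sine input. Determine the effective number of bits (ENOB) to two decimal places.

ENOB = (SINAD − 1.76) / 6.02 = (49.2 − 1.76)/6.02 = 7.880.

7.88 bits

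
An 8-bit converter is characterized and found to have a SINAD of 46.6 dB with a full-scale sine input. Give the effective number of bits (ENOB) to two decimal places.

7.45 bits

ENOB = (SINAD − 1.76) / 6.02 = (46.6 − 1.76)/6.02 = 7.449.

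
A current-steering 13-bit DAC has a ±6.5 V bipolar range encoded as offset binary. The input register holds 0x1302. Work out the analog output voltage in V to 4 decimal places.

1.2219 V

LSB = 13 V / 2^13 = 1.587 mV.
Code 0x1302 = 4866 decimal.
V_out = (−6.5) + 4866 × 0.00158691 V = 1.22192 V.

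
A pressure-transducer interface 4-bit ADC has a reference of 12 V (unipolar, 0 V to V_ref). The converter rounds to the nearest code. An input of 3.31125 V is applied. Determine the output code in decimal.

LSB = 12 V / 16 = 0.7500 V.
(3.31125 − 0) / 0.75 = 4.415 LSBs.
Round → code 4.

code 4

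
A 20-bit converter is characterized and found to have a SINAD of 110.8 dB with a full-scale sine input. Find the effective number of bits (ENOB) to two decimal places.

ENOB = (SINAD − 1.76) / 6.02 = (110.8 − 1.76)/6.02 = 18.113.

18.11 bits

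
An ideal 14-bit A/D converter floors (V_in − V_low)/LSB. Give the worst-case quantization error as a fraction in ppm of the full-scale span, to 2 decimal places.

61.04 ppm

Truncating → worst-case error = 1 LSB = V_FS/2^14, so 1e+06/16384 = 61.0352 ppm of full scale.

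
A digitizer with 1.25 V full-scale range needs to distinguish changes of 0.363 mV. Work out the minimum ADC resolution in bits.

12 bits

Number of steps required ≥ 1.25 V / 0.363 mV = 3443.53.
Need 2^N ≥ 3443.53; 2^11 = 2048, 2^12 = 4096.
Minimum N = 12.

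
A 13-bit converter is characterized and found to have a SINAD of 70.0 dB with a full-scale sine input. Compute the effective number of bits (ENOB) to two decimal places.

11.34 bits

ENOB = (SINAD − 1.76) / 6.02 = (70.0 − 1.76)/6.02 = 11.336.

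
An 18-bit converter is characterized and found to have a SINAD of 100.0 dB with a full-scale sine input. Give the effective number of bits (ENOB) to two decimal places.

16.32 bits

ENOB = (SINAD − 1.76) / 6.02 = (100.0 − 1.76)/6.02 = 16.319.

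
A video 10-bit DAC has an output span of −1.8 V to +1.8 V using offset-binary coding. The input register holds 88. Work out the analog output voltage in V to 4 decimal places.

LSB = 3.6 V / 2^10 = 3.516 mV.
V_out = (−1.8) + 88 × 0.00351563 V = -1.49063 V.

-1.4906 V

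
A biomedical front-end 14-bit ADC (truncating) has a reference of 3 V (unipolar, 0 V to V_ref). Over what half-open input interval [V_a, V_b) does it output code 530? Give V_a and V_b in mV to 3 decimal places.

LSB = 3/2^14 = 183.11 µV.
V_a = V_low + 530·LSB = 0.0970459 V; V_b = V_low + 531·LSB = 0.097229 V.

[97.046 mV, 97.229 mV)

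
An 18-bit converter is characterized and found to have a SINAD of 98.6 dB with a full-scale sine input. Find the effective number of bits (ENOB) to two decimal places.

ENOB = (SINAD − 1.76) / 6.02 = (98.6 − 1.76)/6.02 = 16.086.

16.09 bits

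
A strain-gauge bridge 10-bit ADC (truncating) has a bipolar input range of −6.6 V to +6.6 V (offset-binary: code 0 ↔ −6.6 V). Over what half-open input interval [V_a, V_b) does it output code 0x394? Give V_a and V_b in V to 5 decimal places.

LSB = 13.2/2^10 = 12.891 mV.
Code 0x394 = 916 decimal.
V_a = V_low + 916·LSB = 5.20781 V; V_b = V_low + 917·LSB = 5.2207 V.

[5.20781 V, 5.22070 V)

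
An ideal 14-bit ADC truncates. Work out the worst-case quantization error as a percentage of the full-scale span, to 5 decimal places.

0.00610 %

Truncating → worst-case error = 1 LSB = V_FS/2^14, so 100/16384 = 0.00610352 % of full scale.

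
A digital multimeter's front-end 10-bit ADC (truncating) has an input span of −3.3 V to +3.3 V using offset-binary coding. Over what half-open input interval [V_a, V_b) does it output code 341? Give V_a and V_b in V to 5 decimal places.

LSB = 6.6/2^10 = 6.445 mV.
V_a = V_low + 341·LSB = -1.10215 V; V_b = V_low + 342·LSB = -1.0957 V.

[-1.10215 V, -1.09570 V)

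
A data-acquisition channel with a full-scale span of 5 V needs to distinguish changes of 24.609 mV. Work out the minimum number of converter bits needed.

8 bits

Number of steps required ≥ 5 V / 24.609 mV = 203.18.
Need 2^N ≥ 203.18; 2^7 = 128, 2^8 = 256.
Minimum N = 8.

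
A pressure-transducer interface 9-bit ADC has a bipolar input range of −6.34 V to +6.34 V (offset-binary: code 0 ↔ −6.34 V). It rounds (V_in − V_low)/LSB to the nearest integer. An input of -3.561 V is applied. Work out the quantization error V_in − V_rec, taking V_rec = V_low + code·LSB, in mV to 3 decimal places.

5.250 mV

LSB = 12.68/2^9 = 24.766 mV.
(-3.561 − (−6.34))/0.0247656 = 112.2120; round gives code 112.
V_rec = (−6.34) + 112·0.0247656 = -3.56625 V.
V_in − V_rec = 0.00525 V = 5.250 mV.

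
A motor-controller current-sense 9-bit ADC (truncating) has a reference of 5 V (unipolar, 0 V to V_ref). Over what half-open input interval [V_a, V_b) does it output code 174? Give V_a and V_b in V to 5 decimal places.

[1.69922 V, 1.70898 V)

LSB = 5/2^9 = 9.766 mV.
V_a = V_low + 174·LSB = 1.69922 V; V_b = V_low + 175·LSB = 1.70898 V.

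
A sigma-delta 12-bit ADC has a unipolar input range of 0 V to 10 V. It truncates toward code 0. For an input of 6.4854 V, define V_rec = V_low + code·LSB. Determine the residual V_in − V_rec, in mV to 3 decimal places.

LSB = 10/2^12 = 2.441 mV.
(6.4854 − 0)/0.00244141 = 2656.4198; ⌊·⌋ gives code 2656.
V_rec = 0 + 2656·0.00244141 = 6.484375 V.
Difference: 0.001025 V → 1.025 mV.

1.025 mV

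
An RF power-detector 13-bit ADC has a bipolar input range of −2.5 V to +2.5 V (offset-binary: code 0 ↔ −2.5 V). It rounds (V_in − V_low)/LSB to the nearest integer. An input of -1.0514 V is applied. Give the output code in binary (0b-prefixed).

LSB = 5 V / 8192 = 0.610 mV.
Input sits at 2373.386 steps above V_low.
So the output code is 2373.
In binary (0b-prefixed): 0b100101000101.

code 0b100101000101 (decimal 2373)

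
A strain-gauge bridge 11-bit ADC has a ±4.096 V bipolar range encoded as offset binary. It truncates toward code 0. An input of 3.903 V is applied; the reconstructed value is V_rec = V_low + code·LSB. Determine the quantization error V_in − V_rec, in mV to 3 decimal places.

3.000 mV

LSB = 8.192/2^11 = 4.000 mV.
(3.903 − (−4.096))/0.004 = 1999.7500; ⌊·⌋ gives code 1999.
Code 1999 maps back to (−4.096) + 1999×0.004 V = 3.9 V.
Difference: 0.003 V → 3.000 mV.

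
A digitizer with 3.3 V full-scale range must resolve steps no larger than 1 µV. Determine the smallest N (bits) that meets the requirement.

22 bits

Number of steps required ≥ 3.3 V / 1 µV = 3300000.00.
Need 2^N ≥ 3300000.00; 2^21 = 2097152, 2^22 = 4194304.
Minimum N = 22.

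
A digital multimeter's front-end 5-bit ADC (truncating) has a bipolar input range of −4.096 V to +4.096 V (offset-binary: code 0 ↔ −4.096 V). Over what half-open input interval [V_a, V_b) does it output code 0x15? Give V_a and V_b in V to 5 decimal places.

LSB = 8.192/2^5 = 256.000 mV.
Code 0x15 = 21 decimal.
V_a = V_low + 21·LSB = 1.28 V; V_b = V_low + 22·LSB = 1.536 V.

[1.28000 V, 1.53600 V)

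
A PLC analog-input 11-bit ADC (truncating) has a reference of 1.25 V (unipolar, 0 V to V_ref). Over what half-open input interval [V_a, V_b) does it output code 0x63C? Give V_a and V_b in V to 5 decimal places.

[0.97412 V, 0.97473 V)

LSB = 1.25/2^11 = 0.610 mV.
Code 0x63C = 1596 decimal.
V_a = V_low + 1596·LSB = 0.974121 V; V_b = V_low + 1597·LSB = 0.974731 V.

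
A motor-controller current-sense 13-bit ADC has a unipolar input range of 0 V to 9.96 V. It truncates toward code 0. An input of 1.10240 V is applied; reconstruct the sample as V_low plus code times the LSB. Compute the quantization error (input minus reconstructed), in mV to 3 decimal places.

One LSB is 9.96 V / 8192 = 1.216 mV.
(1.10240 − 0)/0.00121582 = 906.7129; ⌊·⌋ gives code 906.
V_rec = 0 + 906·0.00121582 = 1.1015332 V.
Error = 1.10240 − 1.1015332 = 0.000866797 V = 0.867 mV.

0.867 mV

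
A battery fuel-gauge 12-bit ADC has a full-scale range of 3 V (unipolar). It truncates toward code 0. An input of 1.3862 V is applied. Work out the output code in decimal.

code 1892

Full-scale span = 3 V; LSB = 3/2^12 = 0.732 mV.
(1.3862 − 0) / 0.000732422 = 1892.625 LSBs.
⌊·⌋(1892.625) = 1892.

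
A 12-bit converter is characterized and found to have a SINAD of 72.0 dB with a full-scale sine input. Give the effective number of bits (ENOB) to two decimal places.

11.67 bits

ENOB = (SINAD − 1.76) / 6.02 = (72.0 − 1.76)/6.02 = 11.668.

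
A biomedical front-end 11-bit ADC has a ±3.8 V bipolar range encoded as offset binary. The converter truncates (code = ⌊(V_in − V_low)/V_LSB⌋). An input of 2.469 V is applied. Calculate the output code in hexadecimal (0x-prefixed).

code 0x699 (decimal 1689)

LSB = 7.6 V / 2048 = 3.711 mV.
Input sits at 1689.331 steps above V_low.
So the output code is 1689.
In hexadecimal (0x-prefixed): 0x699.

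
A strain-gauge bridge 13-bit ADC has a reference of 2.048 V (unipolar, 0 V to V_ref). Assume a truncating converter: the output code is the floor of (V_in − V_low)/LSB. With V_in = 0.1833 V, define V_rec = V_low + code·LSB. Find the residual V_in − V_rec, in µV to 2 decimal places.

One LSB is 2.048 V / 8192 = 250.00 µV.
(V_in − V_low)/LSB = (0.1833 − 0)/0.00025 = 733.2000 → code 733 (floor).
V_rec = 0 + 733·0.00025 = 0.18325 V.
Difference: 5e-05 V → 50.00 µV.

50.00 µV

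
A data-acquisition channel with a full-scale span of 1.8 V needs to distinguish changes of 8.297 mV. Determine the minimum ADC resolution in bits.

8 bits

Number of steps required ≥ 1.8 V / 8.297 mV = 216.95.
Need 2^N ≥ 216.95; 2^7 = 128, 2^8 = 256.
Minimum N = 8.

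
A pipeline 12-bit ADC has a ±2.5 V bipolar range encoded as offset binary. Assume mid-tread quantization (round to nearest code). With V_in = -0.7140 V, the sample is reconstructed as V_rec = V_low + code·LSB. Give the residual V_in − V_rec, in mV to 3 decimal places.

0.111 mV

One LSB is 5 V / 4096 = 1.221 mV.
(V_in − V_low)/LSB = (-0.7140 − (−2.5))/0.0012207 = 1463.0912 → code 1463 (round).
Reconstructed: -0.71411133 V.
V_in − V_rec = 0.000111328 V = 0.111 mV.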